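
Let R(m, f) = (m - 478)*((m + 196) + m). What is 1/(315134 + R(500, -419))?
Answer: 1/341446 ≈ 2.9287e-6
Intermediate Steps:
R(m, f) = (-478 + m)*(196 + 2*m) (R(m, f) = (-478 + m)*((196 + m) + m) = (-478 + m)*(196 + 2*m))
1/(315134 + R(500, -419)) = 1/(315134 + (-93688 - 760*500 + 2*500²)) = 1/(315134 + (-93688 - 380000 + 2*250000)) = 1/(315134 + (-93688 - 380000 + 500000)) = 1/(315134 + 26312) = 1/341446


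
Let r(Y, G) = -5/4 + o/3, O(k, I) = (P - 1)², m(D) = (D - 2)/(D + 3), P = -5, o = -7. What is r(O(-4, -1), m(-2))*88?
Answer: -946/3 ≈ -315.33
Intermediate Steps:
m(D) = (-2 + D)/(3 + D)
O(k, I) = 36 (O(k, I) = (-5 - 1)² = (-6)² = 36)
r(Y, G) = -43/12 (r(Y, G) = -5/4 - 7/3 = -43/12)
r(O(-4, -1), m(-2))*88 = -43/12*88 = -946/3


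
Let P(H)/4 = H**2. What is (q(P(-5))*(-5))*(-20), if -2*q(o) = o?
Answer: -5000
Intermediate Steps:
P(H) = 4*H**2
q(o) = -o/2
(q(P(-5))*(-5))*(-20) = (-2*(-5)**2*(-5))*(-20) = (-2*25*(-5))*(-20) = (-1/2*100*(-5))*(-20) = -50*(-5)*(-20) = 250*(-20) = -5000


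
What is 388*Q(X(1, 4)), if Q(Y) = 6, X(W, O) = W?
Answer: 2328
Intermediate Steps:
388*Q(X(1, 4)) = 388*6 = 2328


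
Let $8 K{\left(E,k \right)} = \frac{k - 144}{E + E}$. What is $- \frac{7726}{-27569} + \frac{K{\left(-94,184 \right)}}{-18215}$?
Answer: $\frac{5291441353}{18881566996} \approx 0.28024$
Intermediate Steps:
$K{\left(E,k \right)} = \frac{-144 + k}{16 E}$ ($K{\left(E,k \right)} = \frac{\left(k - 144\right) \frac{1}{E + E}}{8} = \frac{\left(-144 + k\right) \frac{1}{2 E}}{8} = \frac{\frac{1}{2} \frac{1}{E} \left(-144 + k\right)}{8} = \frac{-144 + k}{16 E}$)
$- \frac{7726}{-27569} + \frac{K{\left(-94,184 \right)}}{-18215} = - \frac{7726}{-27569} + \frac{\frac{1}{16} \frac{1}{-94} \left(-144 + 184\right)}{-18215} = \left(-7726\right) \left(- \frac{1}{27569}\right) + \frac{1}{16} \left(- \frac{1}{94}\right) 40 \left(- \frac{1}{18215}\right) = \frac{7726}{27569} - - \frac{1}{684884} = \frac{7726}{27569} + \frac{1}{684884} = \frac{5291441353}{18881566996}$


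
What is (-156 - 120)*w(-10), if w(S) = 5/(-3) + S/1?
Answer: 3220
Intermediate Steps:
w(S) = -5/3 + S (w(S) = 5*(-1/3) + S*1 = -5/3 + S)
(-156 - 120)*w(-10) = (-156 - 120)*(-5/3 - 10) = -276*(-35/3) = 3220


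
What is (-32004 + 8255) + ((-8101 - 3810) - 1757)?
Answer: -37417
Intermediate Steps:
(-32004 + 8255) + ((-8101 - 3810) - 1757) = -23749 + (-11911 - 1757) = -23749 - 13668 = -37417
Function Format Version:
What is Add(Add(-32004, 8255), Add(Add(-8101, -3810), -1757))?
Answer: -37417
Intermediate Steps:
Add(Add(-32004, 8255), Add(Add(-8101, -3810), -1757)) = Add(-23749, Add(-11911, -1757)) = Add(-23749, -13668) = -37417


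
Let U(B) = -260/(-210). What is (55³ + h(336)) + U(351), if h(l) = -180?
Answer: 3490121/21 ≈ 1.6620e+5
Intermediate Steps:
U(B) = 26/21 (U(B) = -260*(-1/210) = 26/21)
(55³ + h(336)) + U(351) = (55³ - 180) + 26/21 = (166375 - 180) + 26/21 = 166195 + 26/21 = 3490121/21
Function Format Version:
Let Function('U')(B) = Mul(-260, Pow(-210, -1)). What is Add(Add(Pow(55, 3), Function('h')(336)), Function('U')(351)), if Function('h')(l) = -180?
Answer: Rational(3490121, 21) ≈ 1.6620e+5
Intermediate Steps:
Function('U')(B) = Rational(26, 21) (Function('U')(B) = Mul(-260, Rational(-1, 210)) = Rational(26, 21))
Add(Add(Pow(55, 3), Function('h')(336)), Function('U')(351)) = Add(Add(Pow(55, 3), -180), Rational(26, 21)) = Add(Add(166375, -180), Rational(26, 21)) = Add(166195, Rational(26, 21)) = Rational(3490121, 21)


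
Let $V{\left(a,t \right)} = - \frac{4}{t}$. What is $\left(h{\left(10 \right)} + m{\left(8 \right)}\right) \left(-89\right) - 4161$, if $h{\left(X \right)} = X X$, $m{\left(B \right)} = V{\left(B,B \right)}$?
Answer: $- \frac{26033}{2} \approx -13017.0$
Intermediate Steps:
$m{\left(B \right)} = - \frac{4}{B}$
$h{\left(X \right)} = X^{2}$
$\left(h{\left(10 \right)} + m{\left(8 \right)}\right) \left(-89\right) - 4161 = \left(10^{2} - \frac{4}{8}\right) \left(-89\right) - 4161 = \left(100 - \frac{1}{2}\right) \left(-89\right) - 4161 = \frac{199}{2} \left(-89\right) - 4161 = - \frac{17711}{2} - 4161 = - \frac{26033}{2}$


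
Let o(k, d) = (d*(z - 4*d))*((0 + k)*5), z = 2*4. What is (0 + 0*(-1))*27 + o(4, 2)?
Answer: 0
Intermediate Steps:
z = 8
o(k, d) = 5*d*k*(8 - 4*d) (o(k, d) = (d*(8 - 4*d))*((0 + k)*5) = (d*(8 - 4*d))*(k*5) = (d*(8 - 4*d))*(5*k) = 5*d*k*(8 - 4*d))
(0 + 0*(-1))*27 + o(4, 2) = (0 + 0*(-1))*27 + 20*2*4*(2 - 1*2) = (0 + 0)*27 + 20*2*4*(2 - 2) = 0*27 + 20*2*4*0 = 0 + 0 = 0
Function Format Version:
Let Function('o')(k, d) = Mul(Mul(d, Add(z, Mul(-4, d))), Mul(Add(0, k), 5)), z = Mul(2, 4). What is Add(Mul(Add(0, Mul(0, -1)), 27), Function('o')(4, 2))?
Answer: 0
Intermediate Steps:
z = 8
Function('o')(k, d) = Mul(5, d, k, Add(8, Mul(-4, d))) (Function('o')(k, d) = Mul(Mul(d, Add(8, Mul(-4, d))), Mul(Add(0, k), 5)) = Mul(Mul(d, Add(8, Mul(-4, d))), Mul(k, 5)) = Mul(Mul(d, Add(8, Mul(-4, d))), Mul(5, k)) = Mul(5, d, k, Add(8, Mul(-4, d))))
Add(Mul(Add(0, Mul(0, -1)), 27), Function('o')(4, 2)) = Add(Mul(Add(0, Mul(0, -1)), 27), Mul(20, 2, 4, Add(2, Mul(-1, 2)))) = Add(Mul(Add(0, 0), 27), Mul(20, 2, 4, Add(2, -2))) = Add(Mul(0, 27), Mul(20, 2, 4, 0)) = Add(0, 0) = 0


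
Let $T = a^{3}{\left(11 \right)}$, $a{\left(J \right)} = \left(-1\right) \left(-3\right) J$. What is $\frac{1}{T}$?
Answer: $\frac{1}{35937} \approx 2.7826 \cdot 10^{-5}$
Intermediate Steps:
$a{\left(J \right)} = 3 J$
$T = 35937$ ($T = \left(3 \cdot 11\right)^{3} = 33^{3} = 35937$)
$\frac{1}{T} = \frac{1}{35937}$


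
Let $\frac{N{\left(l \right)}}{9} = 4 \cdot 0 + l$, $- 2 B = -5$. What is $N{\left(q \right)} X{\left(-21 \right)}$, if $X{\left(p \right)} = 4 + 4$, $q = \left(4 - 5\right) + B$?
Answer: $108$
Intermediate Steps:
$B = \frac{5}{2}$ ($B = \left(- \frac{1}{2}\right) \left(-5\right) = \frac{5}{2} \approx 2.5$)
$q = \frac{3}{2}$ ($q = \left(4 - 5\right) + \frac{5}{2} = -1 + \frac{5}{2} = \frac{3}{2} \approx 1.5$)
$N{\left(l \right)} = 9 l$ ($N{\left(l \right)} = 9 \left(4 \cdot 0 + l\right) = 9 \left(0 + l\right) = 9 l$)
$X{\left(p \right)} = 8$
$N{\left(q \right)} X{\left(-21 \right)} = 9 \cdot \frac{3}{2} \cdot 8 = \frac{27}{2} \cdot 8 = 108$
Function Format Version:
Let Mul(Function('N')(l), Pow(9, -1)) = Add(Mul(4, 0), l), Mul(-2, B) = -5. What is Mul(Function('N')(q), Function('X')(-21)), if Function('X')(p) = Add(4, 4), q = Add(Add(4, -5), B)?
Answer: 108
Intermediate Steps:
B = Rational(5, 2) (B = Mul(Rational(-1, 2), -5) = Rational(5, 2) ≈ 2.5000)
q = Rational(3, 2) (q = Add(Add(4, -5), Rational(5, 2)) = Add(-1, Rational(5, 2)) = Rational(3, 2) ≈ 1.5000)
Function('N')(l) = Mul(9, l) (Function('N')(l) = Mul(9, Add(Mul(4, 0), l)) = Mul(9, Add(0, l)) = Mul(9, l))
Function('X')(p) = 8
Mul(Function('N')(q), Function('X')(-21)) = Mul(Mul(9, Rational(3, 2)), 8) = Mul(Rational(27, 2), 8) = 108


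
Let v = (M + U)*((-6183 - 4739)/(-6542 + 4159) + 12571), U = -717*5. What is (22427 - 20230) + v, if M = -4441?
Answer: -240514842539/2383 ≈ -1.0093e+8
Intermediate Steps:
U = -3585
v = -240520077990/2383 (v = (-4441 - 3585)*((-6183 - 4739)/(-6542 + 4159) + 12571) = -8026*(-10922/(-2383) + 12571) = -8026*(-10922*(-1/2383) + 12571) = -8026*(10922/2383 + 12571) = -8026*29967615/2383 = -240520077990/2383 ≈ -1.0093e+8)
(22427 - 20230) + v = (22427 - 20230) - 240520077990/2383 = 2197 - 240520077990/2383 = -240514842539/2383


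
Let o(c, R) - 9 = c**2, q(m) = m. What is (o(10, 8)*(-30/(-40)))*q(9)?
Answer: 2943/4 ≈ 735.75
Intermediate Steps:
o(c, R) = 9 + c**2
(o(10, 8)*(-30/(-40)))*q(9) = ((9 + 10**2)*(-30/(-40)))*9 = ((9 + 100)*(-30*(-1/40)))*9 = (109*(3/4))*9 = (327/4)*9 = 2943/4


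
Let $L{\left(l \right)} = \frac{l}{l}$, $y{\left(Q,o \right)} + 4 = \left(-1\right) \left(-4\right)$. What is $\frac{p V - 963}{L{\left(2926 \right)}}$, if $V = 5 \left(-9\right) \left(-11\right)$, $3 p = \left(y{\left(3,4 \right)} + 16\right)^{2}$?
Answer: $41277$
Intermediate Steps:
$y{\left(Q,o \right)} = 0$ ($y{\left(Q,o \right)} = -4 - -4 = -4 + 4 = 0$)
$p = \frac{256}{3}$ ($p = \frac{\left(0 + 16\right)^{2}}{3} = \frac{16^{2}}{3} = \frac{1}{3} \cdot 256 = \frac{256}{3} \approx 85.333$)
$V = 495$ ($V = \left(-45\right) \left(-11\right) = 495$)
$L{\left(l \right)} = 1$
$\frac{p V - 963}{L{\left(2926 \right)}} = \frac{\frac{256}{3} \cdot 495 - 963}{1} = \left(42240 - 963\right) 1 = 41277 \cdot 1 = 41277$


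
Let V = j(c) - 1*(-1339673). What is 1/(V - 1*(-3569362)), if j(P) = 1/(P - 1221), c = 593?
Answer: 628/3082873979 ≈ 2.0371e-7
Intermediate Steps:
j(P) = 1/(-1221 + P)
V = 841314643/628 (V = 1/(-1221 + 593) - 1*(-1339673) = 1/(-628) + 1339673 = -1/628 + 1339673 = 841314643/628 ≈ 1.3397e+6)
1/(V - 1*(-3569362)) = 1/(841314643/628 - 1*(-3569362)) = 1/(841314643/628 + 3569362) = 1/(3082873979/628) = 628/3082873979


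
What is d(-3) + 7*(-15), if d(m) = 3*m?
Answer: -114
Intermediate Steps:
d(-3) + 7*(-15) = 3*(-3) + 7*(-15) = -9 - 105 = -114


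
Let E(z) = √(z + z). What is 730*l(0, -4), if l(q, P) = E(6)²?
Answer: 8760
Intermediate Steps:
E(z) = √2*√z (E(z) = √(2*z) = √2*√z)
l(q, P) = 12 (l(q, P) = (√2*√6)² = (2*√3)² = 12)
730*l(0, -4) = 730*12 = 8760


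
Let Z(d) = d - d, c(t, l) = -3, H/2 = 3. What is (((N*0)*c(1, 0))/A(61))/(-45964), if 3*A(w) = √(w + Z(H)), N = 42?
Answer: 0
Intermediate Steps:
H = 6 (H = 2*3 = 6)
Z(d) = 0
A(w) = √w/3 (A(w) = √(w + 0)/3 = √w/3)
(((N*0)*c(1, 0))/A(61))/(-45964) = (((42*0)*(-3))/((√61/3)))/(-45964) = ((0*(-3))*(3*√61/61))*(-1/45964) = (0*(3*√61/61))*(-1/45964) = 0*(-1/45964) = 0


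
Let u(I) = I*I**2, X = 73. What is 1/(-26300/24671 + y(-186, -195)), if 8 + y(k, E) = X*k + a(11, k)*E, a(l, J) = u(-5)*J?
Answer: -24671/112187352756 ≈ -2.1991e-7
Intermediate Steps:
u(I) = I**3
a(l, J) = -125*J (a(l, J) = (-5)**3*J = -125*J)
y(k, E) = -8 + 73*k - 125*E*k (y(k, E) = -8 + (73*k + (-125*k)*E) = -8 + (73*k - 125*E*k) = -8 + 73*k - 125*E*k)
1/(-26300/24671 + y(-186, -195)) = 1/(-26300/24671 + (-8 + 73*(-186) - 125*(-195)*(-186))) = 1/(-26300*1/24671 + (-8 - 13578 - 4533750)) = 1/(-26300/24671 - 4547336) = 1/(-112187352756/24671) = -24671/112187352756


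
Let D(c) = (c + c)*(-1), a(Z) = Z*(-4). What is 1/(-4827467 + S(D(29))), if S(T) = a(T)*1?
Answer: -1/4827235 ≈ -2.0716e-7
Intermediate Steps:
a(Z) = -4*Z
D(c) = -2*c (D(c) = (2*c)*(-1) = -2*c)
S(T) = -4*T (S(T) = -4*T*1 = -4*T)
1/(-4827467 + S(D(29))) = 1/(-4827467 - (-8)*29) = 1/(-4827467 - 4*(-58)) = 1/(-4827467 + 232) = 1/(-4827235) = -1/4827235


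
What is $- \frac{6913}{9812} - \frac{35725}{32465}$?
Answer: $- \frac{515663}{285692} \approx -1.805$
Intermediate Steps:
$- \frac{6913}{9812} - \frac{35725}{32465} = \left(-6913\right) \frac{1}{9812} - \frac{7145}{6493} = - \frac{31}{44} - \frac{7145}{6493} = - \frac{515663}{285692}$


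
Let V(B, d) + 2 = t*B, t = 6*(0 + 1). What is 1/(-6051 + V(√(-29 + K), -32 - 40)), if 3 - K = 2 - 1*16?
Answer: -6053/36639241 - 12*I*√3/36639241 ≈ -0.00016521 - 5.6728e-7*I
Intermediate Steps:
t = 6 (t = 6*1 = 6)
K = 17 (K = 3 - (2 - 1*16) = 3 - (2 - 16) = 3 - 1*(-14) = 3 + 14 = 17)
V(B, d) = -2 + 6*B
1/(-6051 + V(√(-29 + K), -32 - 40)) = 1/(-6051 + (-2 + 6*√(-29 + 17))) = 1/(-6051 + (-2 + 6*√(-12))) = 1/(-6051 + (-2 + 6*(2*I*√3))) = 1/(-6051 + (-2 + 12*I*√3)) = 1/(-6053 + 12*I*√3)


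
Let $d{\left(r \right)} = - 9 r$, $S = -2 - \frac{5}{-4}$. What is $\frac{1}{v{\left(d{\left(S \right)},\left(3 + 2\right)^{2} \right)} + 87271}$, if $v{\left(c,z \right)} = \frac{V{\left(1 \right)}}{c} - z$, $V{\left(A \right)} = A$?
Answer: $\frac{27}{2355646} \approx 1.1462 \cdot 10^{-5}$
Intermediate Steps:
$S = - \frac{3}{4}$ ($S = -2 - 5 \left(- \frac{1}{4}\right) = -2 - - \frac{5}{4} = -2 + \frac{5}{4} = - \frac{3}{4} \approx -0.75$)
$v{\left(c,z \right)} = \frac{1}{c} - z$ ($v{\left(c,z \right)} = 1 \frac{1}{c} - z = \frac{1}{c} - z$)
$\frac{1}{v{\left(d{\left(S \right)},\left(3 + 2\right)^{2} \right)} + 87271} = \frac{1}{\left(\frac{1}{\left(-9\right) \left(- \frac{3}{4}\right)} - \left(3 + 2\right)^{2}\right) + 87271} = \frac{1}{\left(\frac{1}{\frac{27}{4}} - 5^{2}\right) + 87271} = \frac{1}{\left(\frac{4}{27} - 25\right) + 87271} = \frac{1}{- \frac{671}{27} + 87271} = \frac{1}{\frac{2355646}{27}} = \frac{27}{2355646}$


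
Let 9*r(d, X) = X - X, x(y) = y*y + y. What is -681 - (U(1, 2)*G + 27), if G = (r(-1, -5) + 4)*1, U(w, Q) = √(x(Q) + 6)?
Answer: -708 - 8*√3 ≈ -721.86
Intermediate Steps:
x(y) = y + y² (x(y) = y² + y = y + y²)
r(d, X) = 0 (r(d, X) = (X - X)/9 = (⅑)*0 = 0)
U(w, Q) = √(6 + Q*(1 + Q)) (U(w, Q) = √(Q*(1 + Q) + 6) = √(6 + Q*(1 + Q)))
G = 4 (G = (0 + 4)*1 = 4*1 = 4)
-681 - (U(1, 2)*G + 27) = -681 - (√(6 + 2*(1 + 2))*4 + 27) = -681 - (√(6 + 2*3)*4 + 27) = -681 - (√(6 + 6)*4 + 27) = -681 - (√12*4 + 27) = -681 - ((2*√3)*4 + 27) = -681 - (8*√3 + 27) = -681 - (27 + 8*√3) = -681 + (-27 - 8*√3) = -708 - 8*√3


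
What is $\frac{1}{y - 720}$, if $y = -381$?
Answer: $- \frac{1}{1101} \approx -0.00090826$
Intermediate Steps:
$\frac{1}{y - 720} = \frac{1}{-381 - 720} = \frac{1}{-1101} = - \frac{1}{1101}$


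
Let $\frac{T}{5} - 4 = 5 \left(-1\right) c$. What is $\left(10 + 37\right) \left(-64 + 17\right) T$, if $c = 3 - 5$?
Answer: $-154630$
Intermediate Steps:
$c = -2$
$T = 70$ ($T = 20 + 5 \cdot 5 \left(-1\right) \left(-2\right) = 20 + 5 \left(\left(-5\right) \left(-2\right)\right) = 20 + 5 \cdot 10 = 20 + 50 = 70$)
$\left(10 + 37\right) \left(-64 + 17\right) T = \left(10 + 37\right) \left(-64 + 17\right) 70 = 47 \left(-47\right) 70 = \left(-2209\right) 70 = -154630$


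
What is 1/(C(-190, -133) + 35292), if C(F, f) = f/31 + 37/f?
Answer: 4123/145490080 ≈ 2.8339e-5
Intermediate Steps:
C(F, f) = 37/f + f/31 (C(F, f) = f*(1/31) + 37/f = f/31 + 37/f = 37/f + f/31)
1/(C(-190, -133) + 35292) = 1/((37/(-133) + (1/31)*(-133)) + 35292) = 1/((37*(-1/133) - 133/31) + 35292) = 1/((-37/133 - 133/31) + 35292) = 1/(-18836/4123 + 35292) = 1/(145490080/4123) = 4123/145490080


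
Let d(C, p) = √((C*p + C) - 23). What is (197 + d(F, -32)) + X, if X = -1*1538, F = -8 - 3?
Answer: -1341 + √318 ≈ -1323.2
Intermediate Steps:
F = -11
d(C, p) = √(-23 + C + C*p) (d(C, p) = √((C + C*p) - 23) = √(-23 + C + C*p))
X = -1538
(197 + d(F, -32)) + X = (197 + √(-23 - 11 - 11*(-32))) - 1538 = (197 + √(-23 - 11 + 352)) - 1538 = (197 + √318) - 1538 = -1341 + √318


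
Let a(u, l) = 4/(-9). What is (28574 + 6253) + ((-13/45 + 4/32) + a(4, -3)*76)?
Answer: 4175167/120 ≈ 34793.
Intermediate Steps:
a(u, l) = -4/9 (a(u, l) = 4*(-⅑) = -4/9)
(28574 + 6253) + ((-13/45 + 4/32) + a(4, -3)*76) = (28574 + 6253) + ((-13/45 + 4/32) - 4/9*76) = 34827 + ((-13*1/45 + 4*(1/32)) - 304/9) = 34827 + ((-13/45 + ⅛) - 304/9) = 34827 + (-59/360 - 304/9) = 34827 - 4073/120 = 4175167/120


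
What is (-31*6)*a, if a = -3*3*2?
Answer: 3348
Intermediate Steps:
a = -18 (a = -9*2 = -18)
(-31*6)*a = -31*6*(-18) = -186*(-18) = 3348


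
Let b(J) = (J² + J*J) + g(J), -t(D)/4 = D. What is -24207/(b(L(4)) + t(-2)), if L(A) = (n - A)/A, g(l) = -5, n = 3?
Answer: -193656/25 ≈ -7746.2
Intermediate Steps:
t(D) = -4*D
L(A) = (3 - A)/A
b(J) = -5 + 2*J² (b(J) = (J² + J*J) - 5 = (J² + J²) - 5 = 2*J² - 5 = -5 + 2*J²)
-24207/(b(L(4)) + t(-2)) = -24207/((-5 + 2*((3 - 1*4)/4)²) - 4*(-2)) = -24207/((-5 + 2*((3 - 4)/4)²) + 8) = -24207/((-5 + 2*((¼)*(-1))²) + 8) = -24207/((-5 + 2*(-¼)²) + 8) = -24207/((-5 + 2*(1/16)) + 8) = -24207/((-5 + ⅛) + 8) = -24207/(-39/8 + 8) = -24207/25/8 = -24207*8/25 = -193656/25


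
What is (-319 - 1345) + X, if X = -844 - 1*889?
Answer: -3397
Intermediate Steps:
X = -1733 (X = -844 - 889 = -1733)
(-319 - 1345) + X = (-319 - 1345) - 1733 = -1664 - 1733 = -3397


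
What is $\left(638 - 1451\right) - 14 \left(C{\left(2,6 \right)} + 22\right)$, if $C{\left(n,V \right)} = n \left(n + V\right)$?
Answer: $-1345$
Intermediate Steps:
$C{\left(n,V \right)} = n \left(V + n\right)$
$\left(638 - 1451\right) - 14 \left(C{\left(2,6 \right)} + 22\right) = \left(638 - 1451\right) - 14 \left(2 \left(6 + 2\right) + 22\right) = \left(638 - 1451\right) - 14 \left(2 \cdot 8 + 22\right) = -813 - 14 \left(16 + 22\right) = -813 - 532 = -1345$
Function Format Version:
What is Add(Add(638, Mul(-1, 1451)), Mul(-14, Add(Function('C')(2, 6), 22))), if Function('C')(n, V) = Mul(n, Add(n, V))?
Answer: -1345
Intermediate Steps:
Function('C')(n, V) = Mul(n, Add(V, n))
Add(Add(638, Mul(-1, 1451)), Mul(-14, Add(Function('C')(2, 6), 22))) = Add(Add(638, Mul(-1, 1451)), Mul(-14, Add(Mul(2, Add(6, 2)), 22))) = Add(Add(638, -1451), Mul(-14, Add(Mul(2, 8), 22))) = Add(-813, Mul(-14, Add(16, 22))) = Add(-813, Mul(-14, 38)) = Add(-813, -532) = -1345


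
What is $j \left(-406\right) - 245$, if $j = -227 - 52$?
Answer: $113029$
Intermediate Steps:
$j = -279$ ($j = -227 - 52 = -279$)
$j \left(-406\right) - 245 = \left(-279\right) \left(-406\right) - 245 = 113274 - 245 = 113029$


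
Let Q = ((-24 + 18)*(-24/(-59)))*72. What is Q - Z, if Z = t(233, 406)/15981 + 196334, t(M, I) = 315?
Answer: -8823091199/44899 ≈ -1.9651e+5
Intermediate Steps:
Q = -10368/59 (Q = -(-144)*(-1)/59*72 = -6*24/59*72 = -144/59*72 = -10368/59 ≈ -175.73)
Z = 149410189/761 (Z = 315/15981 + 196334 = 315*(1/15981) + 196334 = 15/761 + 196334 = 149410189/761 ≈ 1.9633e+5)
Q - Z = -10368/59 - 1*149410189/761 = -10368/59 - 149410189/761 = -8823091199/44899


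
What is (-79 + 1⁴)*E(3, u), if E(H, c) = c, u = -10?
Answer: 780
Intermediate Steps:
(-79 + 1⁴)*E(3, u) = (-79 + 1⁴)*(-10) = (-79 + 1)*(-10) = -78*(-10) = 780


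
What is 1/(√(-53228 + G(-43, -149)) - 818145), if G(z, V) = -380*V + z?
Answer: -818145/669361237676 - √3349/669361237676 ≈ -1.2224e-6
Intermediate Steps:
G(z, V) = z - 380*V
1/(√(-53228 + G(-43, -149)) - 818145) = 1/(√(-53228 + (-43 - 380*(-149))) - 818145) = 1/(√(-53228 + (-43 + 56620)) - 818145) = 1/(√(-53228 + 56577) - 818145) = 1/(√3349 - 818145) = 1/(-818145 + √3349)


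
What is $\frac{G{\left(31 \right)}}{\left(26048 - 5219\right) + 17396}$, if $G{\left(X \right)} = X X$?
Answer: $\frac{961}{38225} \approx 0.025141$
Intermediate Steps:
$G{\left(X \right)} = X^{2}$
$\frac{G{\left(31 \right)}}{\left(26048 - 5219\right) + 17396} = \frac{31^{2}}{\left(26048 - 5219\right) + 17396} = \frac{961}{20829 + 17396} = \frac{961}{38225}$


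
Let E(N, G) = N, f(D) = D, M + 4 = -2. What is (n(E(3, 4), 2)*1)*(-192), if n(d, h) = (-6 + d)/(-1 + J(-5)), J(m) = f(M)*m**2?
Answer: -576/151 ≈ -3.8146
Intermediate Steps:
M = -6 (M = -4 - 2 = -6)
J(m) = -6*m**2
n(d, h) = 6/151 - d/151 (n(d, h) = (-6 + d)/(-1 - 6*(-5)**2) = (-6 + d)/(-1 - 6*25) = (-6 + d)/(-1 - 150) = (-6 + d)/(-151) = (-6 + d)*(-1/151) = 6/151 - d/151)
(n(E(3, 4), 2)*1)*(-192) = ((6/151 - 1/151*3)*1)*(-192) = ((6/151 - 3/151)*1)*(-192) = ((3/151)*1)*(-192) = (3/151)*(-192) = -576/151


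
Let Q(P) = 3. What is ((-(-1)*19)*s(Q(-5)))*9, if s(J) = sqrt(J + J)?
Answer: 171*sqrt(6) ≈ 418.86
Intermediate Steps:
s(J) = sqrt(2)*sqrt(J) (s(J) = sqrt(2*J) = sqrt(2)*sqrt(J))
((-(-1)*19)*s(Q(-5)))*9 = ((-(-1)*19)*(sqrt(2)*sqrt(3)))*9 = ((-1*(-19))*sqrt(6))*9 = (19*sqrt(6))*9 = 171*sqrt(6)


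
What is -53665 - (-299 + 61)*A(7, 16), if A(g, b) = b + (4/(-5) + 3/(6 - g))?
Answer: -253807/5 ≈ -50761.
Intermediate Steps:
A(g, b) = -4/5 + b + 3/(6 - g) (A(g, b) = b + (4*(-1/5) + 3/(6 - g)) = b + (-4/5 + 3/(6 - g)) = -4/5 + b + 3/(6 - g))
-53665 - (-299 + 61)*A(7, 16) = -53665 - (-299 + 61)*(9 - 30*16 - 4*7 + 5*16*7)/(5*(-6 + 7)) = -53665 - (-238)*(1/5)*(9 - 480 - 28 + 560)/1 = -53665 - (-238)*(1/5)*1*61 = -53665 - (-238)*61/5 = -53665 - 1*(-14518/5) = -53665 + 14518/5 = -253807/5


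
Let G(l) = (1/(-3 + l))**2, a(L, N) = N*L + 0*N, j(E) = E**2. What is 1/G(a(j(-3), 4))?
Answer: 1089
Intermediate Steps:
a(L, N) = L*N (a(L, N) = L*N + 0 = L*N)
G(l) = (-3 + l)**(-2)
1/G(a(j(-3), 4)) = 1/((-3 + (-3)**2*4)**(-2)) = 1/((-3 + 9*4)**(-2)) = 1/((-3 + 36)**(-2)) = 1/(33**(-2)) = 1/(1/1089) = 1089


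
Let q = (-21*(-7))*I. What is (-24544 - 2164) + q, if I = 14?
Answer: -24650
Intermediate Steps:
q = 2058 (q = -21*(-7)*14 = 147*14 = 2058)
(-24544 - 2164) + q = (-24544 - 2164) + 2058 = -26708 + 2058 = -24650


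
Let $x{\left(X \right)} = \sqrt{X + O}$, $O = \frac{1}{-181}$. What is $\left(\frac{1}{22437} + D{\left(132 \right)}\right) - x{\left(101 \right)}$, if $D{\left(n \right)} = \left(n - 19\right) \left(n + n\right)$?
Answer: $\frac{669340585}{22437} - \frac{2 \sqrt{827170}}{181} \approx 29822.0$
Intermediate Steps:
$D{\left(n \right)} = 2 n \left(-19 + n\right)$ ($D{\left(n \right)} = \left(-19 + n\right) 2 n = 2 n \left(-19 + n\right)$)
$O = - \frac{1}{181} \approx -0.0055249$
$x{\left(X \right)} = \sqrt{- \frac{1}{181} + X}$ ($x{\left(X \right)} = \sqrt{X - \frac{1}{181}} = \sqrt{- \frac{1}{181} + X}$)
$\left(\frac{1}{22437} + D{\left(132 \right)}\right) - x{\left(101 \right)} = \left(\frac{1}{22437} + 2 \cdot 132 \left(-19 + 132\right)\right) - \frac{\sqrt{-181 + 32761 \cdot 101}}{181} = \left(\frac{1}{22437} + 2 \cdot 132 \cdot 113\right) - \frac{\sqrt{-181 + 3308861}}{181} = \left(\frac{1}{22437} + 29832\right) - \frac{\sqrt{3308680}}{181} = \frac{669340585}{22437} - \frac{2 \sqrt{827170}}{181}$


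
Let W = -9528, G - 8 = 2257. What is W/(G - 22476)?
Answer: 3176/6737 ≈ 0.47143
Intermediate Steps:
G = 2265 (G = 8 + 2257 = 2265)
W/(G - 22476) = -9528/(2265 - 22476) = -9528/(-20211) = -9528*(-1/20211) = 3176/6737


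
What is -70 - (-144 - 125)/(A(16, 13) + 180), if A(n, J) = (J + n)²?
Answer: -71201/1021 ≈ -69.737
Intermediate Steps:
-70 - (-144 - 125)/(A(16, 13) + 180) = -70 - (-144 - 125)/((13 + 16)² + 180) = -70 - (-269)/(29² + 180) = -70 - (-269)/(841 + 180) = -70 - (-269)/1021 = -70 - 1*(-269/1021) = -70 + 269/1021 = -71201/1021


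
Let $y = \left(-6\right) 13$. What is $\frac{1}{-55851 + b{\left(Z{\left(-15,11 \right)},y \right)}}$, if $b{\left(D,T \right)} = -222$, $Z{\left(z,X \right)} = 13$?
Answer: $- \frac{1}{56073} \approx -1.7834 \cdot 10^{-5}$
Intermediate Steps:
$y = -78$
$\frac{1}{-55851 + b{\left(Z{\left(-15,11 \right)},y \right)}} = \frac{1}{-55851 - 222} = \frac{1}{-56073} = - \frac{1}{56073}$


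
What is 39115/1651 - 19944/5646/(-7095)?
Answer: 87050892783/3674242715 ≈ 23.692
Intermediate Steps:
39115/1651 - 19944/5646/(-7095) = 39115*(1/1651) - 19944*1/5646*(-1/7095) = 39115/1651 - 3324/941*(-1/7095) = 39115/1651 + 1108/2225465 = 87050892783/3674242715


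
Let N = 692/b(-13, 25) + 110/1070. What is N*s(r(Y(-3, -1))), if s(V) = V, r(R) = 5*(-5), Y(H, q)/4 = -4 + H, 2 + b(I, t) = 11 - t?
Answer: 461675/428 ≈ 1078.7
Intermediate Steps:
b(I, t) = 9 - t (b(I, t) = -2 + (11 - t) = 9 - t)
Y(H, q) = -16 + 4*H (Y(H, q) = 4*(-4 + H) = -16 + 4*H)
r(R) = -25
N = -18467/428 (N = 692/(9 - 1*25) + 110/1070 = 692/(9 - 25) + 110*(1/1070) = 692/(-16) + 11/107 = 692*(-1/16) + 11/107 = -173/4 + 11/107 = -18467/428 ≈ -43.147)
N*s(r(Y(-3, -1))) = -18467/428*(-25) = 461675/428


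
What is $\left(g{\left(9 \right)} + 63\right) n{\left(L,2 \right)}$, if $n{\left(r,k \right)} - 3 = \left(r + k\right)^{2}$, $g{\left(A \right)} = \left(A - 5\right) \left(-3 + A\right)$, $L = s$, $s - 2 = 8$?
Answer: $12789$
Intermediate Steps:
$s = 10$ ($s = 2 + 8 = 10$)
$L = 10$
$g{\left(A \right)} = \left(-5 + A\right) \left(-3 + A\right)$
$n{\left(r,k \right)} = 3 + \left(k + r\right)^{2}$ ($n{\left(r,k \right)} = 3 + \left(r + k\right)^{2} = 3 + \left(k + r\right)^{2}$)
$\left(g{\left(9 \right)} + 63\right) n{\left(L,2 \right)} = \left(\left(15 + 9^{2} - 72\right) + 63\right) \left(3 + \left(2 + 10\right)^{2}\right) = \left(\left(15 + 81 - 72\right) + 63\right) \left(3 + 12^{2}\right) = \left(24 + 63\right) \left(3 + 144\right) = 87 \cdot 147 = 12789$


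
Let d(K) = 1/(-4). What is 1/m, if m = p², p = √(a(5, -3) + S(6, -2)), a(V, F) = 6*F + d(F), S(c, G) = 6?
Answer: -4/49 ≈ -0.081633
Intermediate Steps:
d(K) = -¼
a(V, F) = -¼ + 6*F (a(V, F) = 6*F - ¼ = -¼ + 6*F)
p = 7*I/2 (p = √((-¼ + 6*(-3)) + 6) = √((-¼ - 18) + 6) = √(-73/4 + 6) = √(-49/4) = 7*I/2 ≈ 3.5*I)
m = -49/4 (m = (7*I/2)² = -49/4 ≈ -12.250)
1/m = 1/(-49/4) = -4/49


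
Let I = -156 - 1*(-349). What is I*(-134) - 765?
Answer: -26627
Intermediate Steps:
I = 193 (I = -156 + 349 = 193)
I*(-134) - 765 = 193*(-134) - 765 = -25862 - 765 = -26627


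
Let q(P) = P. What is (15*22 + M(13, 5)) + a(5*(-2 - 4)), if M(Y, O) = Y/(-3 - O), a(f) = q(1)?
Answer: 2635/8 ≈ 329.38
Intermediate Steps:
a(f) = 1
(15*22 + M(13, 5)) + a(5*(-2 - 4)) = (15*22 - 1*13/(3 + 5)) + 1 = (330 - 1*13/8) + 1 = (330 - 1*13*⅛) + 1 = (330 - 13/8) + 1 = 2627/8 + 1 = 2635/8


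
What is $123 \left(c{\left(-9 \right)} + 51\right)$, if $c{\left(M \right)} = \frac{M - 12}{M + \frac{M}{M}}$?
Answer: $\frac{52767}{8} \approx 6595.9$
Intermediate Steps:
$c{\left(M \right)} = \frac{-12 + M}{1 + M}$ ($c{\left(M \right)} = \frac{-12 + M}{M + 1} = \frac{-12 + M}{1 + M}$)
$123 \left(c{\left(-9 \right)} + 51\right) = 123 \left(\frac{-12 - 9}{1 - 9} + 51\right) = 123 \left(\frac{1}{-8} \left(-21\right) + 51\right) = 123 \left(\left(- \frac{1}{8}\right) \left(-21\right) + 51\right) = 123 \left(\frac{21}{8} + 51\right) = 123 \cdot \frac{429}{8} = \frac{52767}{8}$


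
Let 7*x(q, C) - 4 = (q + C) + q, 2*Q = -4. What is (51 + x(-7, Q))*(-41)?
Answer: -14145/7 ≈ -2020.7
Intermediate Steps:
Q = -2 (Q = (1/2)*(-4) = -2)
x(q, C) = 4/7 + C/7 + 2*q/7 (x(q, C) = 4/7 + ((q + C) + q)/7 = 4/7 + ((C + q) + q)/7 = 4/7 + (C + 2*q)/7 = 4/7 + (C/7 + 2*q/7) = 4/7 + C/7 + 2*q/7)
(51 + x(-7, Q))*(-41) = (51 + (4/7 + (1/7)*(-2) + (2/7)*(-7)))*(-41) = (51 + (4/7 - 2/7 - 2))*(-41) = (51 - 12/7)*(-41) = (345/7)*(-41) = -14145/7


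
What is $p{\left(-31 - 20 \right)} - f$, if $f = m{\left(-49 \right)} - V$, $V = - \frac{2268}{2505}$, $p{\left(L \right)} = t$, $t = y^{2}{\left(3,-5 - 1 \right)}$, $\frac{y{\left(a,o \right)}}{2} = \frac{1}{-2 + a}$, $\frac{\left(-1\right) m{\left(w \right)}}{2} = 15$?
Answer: $\frac{27634}{835} \approx 33.095$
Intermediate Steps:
$m{\left(w \right)} = -30$ ($m{\left(w \right)} = \left(-2\right) 15 = -30$)
$y{\left(a,o \right)} = \frac{2}{-2 + a}$
$t = 4$ ($t = \left(\frac{2}{-2 + 3}\right)^{2} = \left(\frac{2}{1}\right)^{2} = \left(2 \cdot 1\right)^{2} = 2^{2} = 4$)
$p{\left(L \right)} = 4$
$V = - \frac{756}{835}$ ($V = \left(-2268\right) \frac{1}{2505} = - \frac{756}{835} \approx -0.90539$)
$f = - \frac{24294}{835}$ ($f = -30 - - \frac{756}{835} = -30 + \frac{756}{835} = - \frac{24294}{835} \approx -29.095$)
$p{\left(-31 - 20 \right)} - f = 4 - - \frac{24294}{835} = 4 + \frac{24294}{835} = \frac{27634}{835}$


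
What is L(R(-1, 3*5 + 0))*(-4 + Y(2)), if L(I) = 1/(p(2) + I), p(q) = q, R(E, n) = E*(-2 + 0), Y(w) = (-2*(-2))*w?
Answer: 1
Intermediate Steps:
Y(w) = 4*w
R(E, n) = -2*E (R(E, n) = E*(-2) = -2*E)
L(I) = 1/(2 + I)
L(R(-1, 3*5 + 0))*(-4 + Y(2)) = (-4 + 4*2)/(2 - 2*(-1)) = (-4 + 8)/(2 + 2) = 4/4 = (¼)*4 = 1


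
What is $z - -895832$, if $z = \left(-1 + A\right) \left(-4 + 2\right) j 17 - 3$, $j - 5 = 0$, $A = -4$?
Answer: $896679$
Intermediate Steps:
$j = 5$ ($j = 5 + 0 = 5$)
$z = 847$ ($z = \left(-1 - 4\right) \left(-4 + 2\right) 5 \cdot 17 - 3 = \left(-5\right) \left(-2\right) 5 \cdot 17 - 3 = 10 \cdot 5 \cdot 17 - 3 = 50 \cdot 17 - 3 = 850 - 3 = 847$)
$z - -895832 = 847 - -895832 = 847 + 895832 = 896679$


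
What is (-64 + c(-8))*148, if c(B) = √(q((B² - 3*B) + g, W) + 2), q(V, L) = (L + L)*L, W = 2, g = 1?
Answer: -9472 + 148*√10 ≈ -9004.0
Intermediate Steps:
q(V, L) = 2*L² (q(V, L) = (2*L)*L = 2*L²)
c(B) = √10 (c(B) = √(2*2² + 2) = √(2*4 + 2) = √(8 + 2) = √10)
(-64 + c(-8))*148 = (-64 + √10)*148 = -9472 + 148*√10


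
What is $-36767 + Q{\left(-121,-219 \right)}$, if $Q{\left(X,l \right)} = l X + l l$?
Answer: $37693$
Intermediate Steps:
$Q{\left(X,l \right)} = l^{2} + X l$ ($Q{\left(X,l \right)} = X l + l^{2} = l^{2} + X l$)
$-36767 + Q{\left(-121,-219 \right)} = -36767 - 219 \left(-121 - 219\right) = -36767 - -74460 = -36767 + 74460 = 37693$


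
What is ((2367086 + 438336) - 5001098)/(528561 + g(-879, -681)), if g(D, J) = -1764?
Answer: -243964/58533 ≈ -4.1680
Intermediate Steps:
((2367086 + 438336) - 5001098)/(528561 + g(-879, -681)) = ((2367086 + 438336) - 5001098)/(528561 - 1764) = (2805422 - 5001098)/526797 = -2195676*1/526797 = -243964/58533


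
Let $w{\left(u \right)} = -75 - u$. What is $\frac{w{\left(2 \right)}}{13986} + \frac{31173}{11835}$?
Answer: $\frac{6905941}{2627370} \approx 2.6285$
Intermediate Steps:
$\frac{w{\left(2 \right)}}{13986} + \frac{31173}{11835} = \frac{-75 - 2}{13986} + \frac{31173}{11835} = \left(-75 - 2\right) \frac{1}{13986} + 31173 \cdot \frac{1}{11835} = \left(-77\right) \frac{1}{13986} + \frac{10391}{3945} = - \frac{11}{1998} + \frac{10391}{3945} = \frac{6905941}{2627370}$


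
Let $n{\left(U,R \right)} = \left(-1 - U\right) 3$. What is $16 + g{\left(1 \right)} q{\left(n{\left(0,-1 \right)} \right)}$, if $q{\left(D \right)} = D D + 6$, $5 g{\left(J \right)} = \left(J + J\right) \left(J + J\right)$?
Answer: $28$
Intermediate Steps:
$n{\left(U,R \right)} = -3 - 3 U$
$g{\left(J \right)} = \frac{4 J^{2}}{5}$ ($g{\left(J \right)} = \frac{\left(J + J\right) \left(J + J\right)}{5} = \frac{2 J 2 J}{5} = \frac{4 J^{2}}{5}$)
$q{\left(D \right)} = 6 + D^{2}$ ($q{\left(D \right)} = D^{2} + 6 = 6 + D^{2}$)
$16 + g{\left(1 \right)} q{\left(n{\left(0,-1 \right)} \right)} = 16 + \frac{4 \cdot 1^{2}}{5} \left(6 + \left(-3 - 0\right)^{2}\right) = 16 + \frac{4}{5} \cdot 1 \left(6 + \left(-3 + 0\right)^{2}\right) = 16 + \frac{4 \left(6 + \left(-3\right)^{2}\right)}{5} = 16 + \frac{4 \left(6 + 9\right)}{5} = 16 + \frac{4}{5} \cdot 15 = 16 + 12 = 28$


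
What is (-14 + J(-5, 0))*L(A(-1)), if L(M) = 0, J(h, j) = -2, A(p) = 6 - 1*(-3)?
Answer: 0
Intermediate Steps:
A(p) = 9 (A(p) = 6 + 3 = 9)
(-14 + J(-5, 0))*L(A(-1)) = (-14 - 2)*0 = -16*0 = 0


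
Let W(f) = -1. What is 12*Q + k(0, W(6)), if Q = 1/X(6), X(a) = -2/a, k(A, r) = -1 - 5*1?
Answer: -42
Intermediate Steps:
k(A, r) = -6 (k(A, r) = -1 - 5 = -6)
Q = -3 (Q = 1/(-2/6) = 1/(-2*1/6) = 1/(-1/3) = -3)
12*Q + k(0, W(6)) = 12*(-3) - 6 = -36 - 6 = -42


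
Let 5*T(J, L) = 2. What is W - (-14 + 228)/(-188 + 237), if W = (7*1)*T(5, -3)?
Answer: -384/245 ≈ -1.5673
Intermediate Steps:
T(J, L) = ⅖ (T(J, L) = (⅕)*2 = ⅖)
W = 14/5 (W = (7*1)*(⅖) = 7*(⅖) = 14/5 ≈ 2.8000)
W - (-14 + 228)/(-188 + 237) = 14/5 - (-14 + 228)/(-188 + 237) = 14/5 - 214/49 = -384/245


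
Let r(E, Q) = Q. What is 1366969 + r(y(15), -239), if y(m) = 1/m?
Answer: 1366730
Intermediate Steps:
1366969 + r(y(15), -239) = 1366969 - 239 = 1366730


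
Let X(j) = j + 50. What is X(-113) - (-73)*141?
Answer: 10230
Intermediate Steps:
X(j) = 50 + j
X(-113) - (-73)*141 = (50 - 113) - (-73)*141 = -63 - 1*(-10293) = -63 + 10293 = 10230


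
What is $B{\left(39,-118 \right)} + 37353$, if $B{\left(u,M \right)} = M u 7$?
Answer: $5139$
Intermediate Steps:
$B{\left(u,M \right)} = 7 M u$
$B{\left(39,-118 \right)} + 37353 = 7 \left(-118\right) 39 + 37353 = -32214 + 37353 = 5139$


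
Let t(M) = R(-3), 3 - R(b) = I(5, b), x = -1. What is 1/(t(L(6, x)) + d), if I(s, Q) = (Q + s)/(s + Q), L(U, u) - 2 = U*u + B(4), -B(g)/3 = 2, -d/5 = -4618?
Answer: 1/23092 ≈ 4.3305e-5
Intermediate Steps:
d = 23090 (d = -5*(-4618) = 23090)
B(g) = -6 (B(g) = -3*2 = -6)
L(U, u) = -4 + U*u (L(U, u) = 2 + (U*u - 6) = 2 + (-6 + U*u) = -4 + U*u)
I(s, Q) = 1 (I(s, Q) = (Q + s)/(Q + s) = 1)
R(b) = 2 (R(b) = 3 - 1*1 = 3 - 1 = 2)
t(M) = 2
1/(t(L(6, x)) + d) = 1/(2 + 23090) = 1/23092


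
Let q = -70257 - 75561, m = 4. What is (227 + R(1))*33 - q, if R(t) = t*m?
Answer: 153441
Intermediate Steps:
R(t) = 4*t (R(t) = t*4 = 4*t)
q = -145818
(227 + R(1))*33 - q = (227 + 4*1)*33 - 1*(-145818) = (227 + 4)*33 + 145818 = 231*33 + 145818 = 7623 + 145818 = 153441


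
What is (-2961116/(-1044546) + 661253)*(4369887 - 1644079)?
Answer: 941374334712025616/522273 ≈ 1.8025e+12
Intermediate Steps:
(-2961116/(-1044546) + 661253)*(4369887 - 1644079) = (-2961116*(-1/1044546) + 661253)*2725808 = (1480558/522273 + 661253)*2725808 = (345356068627/522273)*2725808 = 941374334712025616/522273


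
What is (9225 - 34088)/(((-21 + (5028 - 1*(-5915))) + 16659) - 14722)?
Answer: -24863/12859 ≈ -1.9335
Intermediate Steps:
(9225 - 34088)/(((-21 + (5028 - 1*(-5915))) + 16659) - 14722) = -24863/(((-21 + (5028 + 5915)) + 16659) - 14722) = -24863/(((-21 + 10943) + 16659) - 14722) = -24863/((10922 + 16659) - 14722) = -24863/(27581 - 14722) = -24863/12859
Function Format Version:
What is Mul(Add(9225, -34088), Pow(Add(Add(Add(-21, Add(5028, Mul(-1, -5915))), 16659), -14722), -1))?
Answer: Rational(-24863, 12859) ≈ -1.9335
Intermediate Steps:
Mul(Add(9225, -34088), Pow(Add(Add(Add(-21, Add(5028, Mul(-1, -5915))), 16659), -14722), -1)) = Mul(-24863, Pow(Add(Add(Add(-21, Add(5028, 5915)), 16659), -14722), -1)) = Mul(-24863, Pow(Add(Add(Add(-21, 10943), 16659), -14722), -1)) = Mul(-24863, Pow(Add(Add(10922, 16659), -14722), -1)) = Mul(-24863, Pow(Add(27581, -14722), -1)) = Mul(-24863, Pow(12859, -1)) = Mul(-24863, Rational(1, 12859)) = Rational(-24863, 12859)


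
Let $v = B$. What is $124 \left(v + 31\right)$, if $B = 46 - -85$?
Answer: $20088$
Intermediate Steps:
$B = 131$ ($B = 46 + 85 = 131$)
$v = 131$
$124 \left(v + 31\right) = 124 \left(131 + 31\right) = 124 \cdot 162 = 20088$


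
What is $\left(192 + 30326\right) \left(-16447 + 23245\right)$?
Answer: $207461364$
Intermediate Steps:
$\left(192 + 30326\right) \left(-16447 + 23245\right) = 30518 \cdot 6798 = 207461364$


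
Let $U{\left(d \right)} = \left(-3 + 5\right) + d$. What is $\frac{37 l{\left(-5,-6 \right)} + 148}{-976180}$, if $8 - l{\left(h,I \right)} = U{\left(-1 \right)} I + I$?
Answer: $- \frac{222}{244045} \approx -0.00090967$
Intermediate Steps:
$U{\left(d \right)} = 2 + d$
$l{\left(h,I \right)} = 8 - 2 I$ ($l{\left(h,I \right)} = 8 - \left(\left(2 - 1\right) I + I\right) = 8 - \left(1 I + I\right) = 8 - \left(I + I\right) = 8 - 2 I$)
$\frac{37 l{\left(-5,-6 \right)} + 148}{-976180} = \frac{37 \left(8 - -12\right) + 148}{-976180} = \left(37 \left(8 + 12\right) + 148\right) \left(- \frac{1}{976180}\right) = \left(37 \cdot 20 + 148\right) \left(- \frac{1}{976180}\right) = \left(740 + 148\right) \left(- \frac{1}{976180}\right) = 888 \left(- \frac{1}{976180}\right) = - \frac{222}{244045}$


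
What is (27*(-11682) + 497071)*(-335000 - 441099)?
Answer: -140983816043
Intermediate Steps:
(27*(-11682) + 497071)*(-335000 - 441099) = (-315414 + 497071)*(-776099) = 181657*(-776099) = -140983816043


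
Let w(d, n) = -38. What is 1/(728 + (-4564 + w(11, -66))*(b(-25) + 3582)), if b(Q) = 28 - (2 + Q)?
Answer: -1/16718338 ≈ -5.9815e-8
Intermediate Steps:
b(Q) = 26 - Q (b(Q) = 28 + (-2 - Q) = 26 - Q)
1/(728 + (-4564 + w(11, -66))*(b(-25) + 3582)) = 1/(728 + (-4564 - 38)*((26 - 1*(-25)) + 3582)) = 1/(728 - 4602*((26 + 25) + 3582)) = 1/(728 - 4602*(51 + 3582)) = 1/(728 - 4602*3633) = 1/(728 - 16719066) = 1/(-16718338) = -1/16718338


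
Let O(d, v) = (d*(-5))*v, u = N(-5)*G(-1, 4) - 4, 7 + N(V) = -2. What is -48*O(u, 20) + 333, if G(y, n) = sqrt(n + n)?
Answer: -18867 - 86400*sqrt(2) ≈ -1.4106e+5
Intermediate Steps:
G(y, n) = sqrt(2)*sqrt(n) (G(y, n) = sqrt(2*n) = sqrt(2)*sqrt(n))
N(V) = -9 (N(V) = -7 - 2 = -9)
u = -4 - 18*sqrt(2) (u = -9*sqrt(2)*sqrt(4) - 4 = -9*sqrt(2)*2 - 4 = -18*sqrt(2) - 4 = -4 - 18*sqrt(2) ≈ -29.456)
O(d, v) = -5*d*v (O(d, v) = (-5*d)*v = -5*d*v)
-48*O(u, 20) + 333 = -(-240)*(-4 - 18*sqrt(2))*20 + 333 = -48*(400 + 1800*sqrt(2)) + 333 = (-19200 - 86400*sqrt(2)) + 333 = -18867 - 86400*sqrt(2)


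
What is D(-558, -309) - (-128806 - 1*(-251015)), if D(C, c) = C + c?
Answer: -123076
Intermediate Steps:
D(-558, -309) - (-128806 - 1*(-251015)) = (-558 - 309) - (-128806 - 1*(-251015)) = -867 - (-128806 + 251015) = -867 - 1*122209 = -867 - 122209 = -123076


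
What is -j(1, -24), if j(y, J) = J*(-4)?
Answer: -96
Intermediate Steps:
j(y, J) = -4*J
-j(1, -24) = -(-4)*(-24) = -1*96 = -96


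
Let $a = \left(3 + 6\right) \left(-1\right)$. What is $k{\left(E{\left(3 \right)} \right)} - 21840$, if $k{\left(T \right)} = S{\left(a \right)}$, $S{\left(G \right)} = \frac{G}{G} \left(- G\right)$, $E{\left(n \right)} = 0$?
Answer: $-21831$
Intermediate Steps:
$a = -9$ ($a = 9 \left(-1\right) = -9$)
$S{\left(G \right)} = - G$ ($S{\left(G \right)} = 1 \left(- G\right) = - G$)
$k{\left(T \right)} = 9$ ($k{\left(T \right)} = \left(-1\right) \left(-9\right) = 9$)
$k{\left(E{\left(3 \right)} \right)} - 21840 = 9 - 21840 = -21831$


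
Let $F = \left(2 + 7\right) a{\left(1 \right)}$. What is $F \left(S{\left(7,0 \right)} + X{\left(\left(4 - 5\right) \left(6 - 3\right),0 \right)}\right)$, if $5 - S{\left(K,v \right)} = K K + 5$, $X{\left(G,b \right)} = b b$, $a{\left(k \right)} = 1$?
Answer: $-441$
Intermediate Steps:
$X{\left(G,b \right)} = b^{2}$
$S{\left(K,v \right)} = - K^{2}$ ($S{\left(K,v \right)} = 5 - \left(K K + 5\right) = 5 - \left(K^{2} + 5\right) = 5 - \left(5 + K^{2}\right) = - K^{2}$)
$F = 9$ ($F = \left(2 + 7\right) 1 = 9 \cdot 1 = 9$)
$F \left(S{\left(7,0 \right)} + X{\left(\left(4 - 5\right) \left(6 - 3\right),0 \right)}\right) = 9 \left(- 7^{2} + 0^{2}\right) = 9 \left(\left(-1\right) 49 + 0\right) = 9 \left(-49 + 0\right) = 9 \left(-49\right) = -441$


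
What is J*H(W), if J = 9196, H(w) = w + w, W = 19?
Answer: 349448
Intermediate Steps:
H(w) = 2*w
J*H(W) = 9196*(2*19) = 9196*38 = 349448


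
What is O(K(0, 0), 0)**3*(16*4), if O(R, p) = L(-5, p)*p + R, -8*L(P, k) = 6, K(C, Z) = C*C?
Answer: 0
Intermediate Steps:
K(C, Z) = C**2
L(P, k) = -3/4 (L(P, k) = -1/8*6 = -3/4)
O(R, p) = R - 3*p/4 (O(R, p) = -3*p/4 + R = R - 3*p/4)
O(K(0, 0), 0)**3*(16*4) = (0**2 - 3/4*0)**3*(16*4) = (0 + 0)**3*64 = 0**3*64 = 0*64 = 0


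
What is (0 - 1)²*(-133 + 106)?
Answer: -27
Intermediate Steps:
(0 - 1)²*(-133 + 106) = (-1)²*(-27) = 1*(-27) = -27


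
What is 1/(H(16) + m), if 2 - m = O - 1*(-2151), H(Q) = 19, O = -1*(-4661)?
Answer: -1/6791 ≈ -0.00014725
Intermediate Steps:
O = 4661
m = -6810 (m = 2 - (4661 - 1*(-2151)) = 2 - (4661 + 2151) = 2 - 1*6812 = 2 - 6812 = -6810)
1/(H(16) + m) = 1/(19 - 6810) = 1/(-6791) = -1/6791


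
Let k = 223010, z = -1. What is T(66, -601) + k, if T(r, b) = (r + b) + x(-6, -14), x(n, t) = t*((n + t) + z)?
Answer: 222769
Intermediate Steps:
x(n, t) = t*(-1 + n + t) (x(n, t) = t*((n + t) - 1) = t*(-1 + n + t))
T(r, b) = 294 + b + r (T(r, b) = (r + b) - 14*(-1 - 6 - 14) = (b + r) - 14*(-21) = (b + r) + 294 = 294 + b + r)
T(66, -601) + k = (294 - 601 + 66) + 223010 = -241 + 223010 = 222769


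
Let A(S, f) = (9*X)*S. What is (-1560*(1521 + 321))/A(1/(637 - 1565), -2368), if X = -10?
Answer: -29629184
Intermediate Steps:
A(S, f) = -90*S (A(S, f) = (9*(-10))*S = -90*S)
(-1560*(1521 + 321))/A(1/(637 - 1565), -2368) = (-1560*(1521 + 321))/((-90/(637 - 1565))) = (-1560*1842)/((-90/(-928))) = -2873520/((-90*(-1/928))) = -2873520/45/464 = -2873520*464/45 = -29629184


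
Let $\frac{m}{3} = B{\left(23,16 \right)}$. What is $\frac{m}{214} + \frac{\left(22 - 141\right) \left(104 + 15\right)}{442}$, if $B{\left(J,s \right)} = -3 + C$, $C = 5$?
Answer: $- \frac{89053}{2782} \approx -32.01$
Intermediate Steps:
$B{\left(J,s \right)} = 2$ ($B{\left(J,s \right)} = -3 + 5 = 2$)
$m = 6$ ($m = 3 \cdot 2 = 6$)
$\frac{m}{214} + \frac{\left(22 - 141\right) \left(104 + 15\right)}{442} = \frac{6}{214} + \frac{\left(22 - 141\right) \left(104 + 15\right)}{442} = 6 \cdot \frac{1}{214} + \left(-119\right) 119 \cdot \frac{1}{442} = \frac{3}{107} - \frac{833}{26} = - \frac{89053}{2782}$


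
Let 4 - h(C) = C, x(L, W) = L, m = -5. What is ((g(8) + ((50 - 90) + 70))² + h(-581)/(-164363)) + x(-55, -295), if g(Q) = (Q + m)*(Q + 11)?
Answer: 1235022997/164363 ≈ 7514.0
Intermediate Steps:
h(C) = 4 - C
g(Q) = (-5 + Q)*(11 + Q) (g(Q) = (Q - 5)*(Q + 11) = (-5 + Q)*(11 + Q))
((g(8) + ((50 - 90) + 70))² + h(-581)/(-164363)) + x(-55, -295) = (((-55 + 8² + 6*8) + ((50 - 90) + 70))² + (4 - 1*(-581))/(-164363)) - 55 = (((-55 + 64 + 48) + (-40 + 70))² + (4 + 581)*(-1/164363)) - 55 = ((57 + 30)² + 585*(-1/164363)) - 55 = (87² - 585/164363) - 55 = (7569 - 585/164363) - 55 = 1244062962/164363 - 55 = 1235022997/164363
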